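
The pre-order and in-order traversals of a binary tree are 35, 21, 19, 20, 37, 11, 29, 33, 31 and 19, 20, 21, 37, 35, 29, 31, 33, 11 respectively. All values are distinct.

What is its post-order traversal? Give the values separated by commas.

20, 19, 37, 21, 31, 33, 29, 11, 35

The first element of pre-order is the root; it splits in-order into left and right subtrees.
Root 35: left subtree has 4 nodes {19, 20, 21, 37}, right has 4 {29, 31, 33, 11}.
  Root 21: left subtree has 2 nodes {19, 20}, right has 1 {37}.
    Root 19: left subtree has 0 nodes { }, right has 1 {20}.
  Root 11: left subtree has 3 nodes {29, 31, 33}, right has 0 { }.
    Root 29: left subtree has 0 nodes { }, right has 2 {31, 33}.
      Root 33: left subtree has 1 node {31}, right has 0 { }.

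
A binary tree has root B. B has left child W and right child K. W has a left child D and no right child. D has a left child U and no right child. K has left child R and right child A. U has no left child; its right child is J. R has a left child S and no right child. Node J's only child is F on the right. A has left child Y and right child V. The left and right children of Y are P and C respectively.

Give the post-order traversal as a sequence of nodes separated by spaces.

F J U D W S R P C Y V A K B

Post-order visits the left subtree, then the right subtree, then the node.
At B: go left to W.
  At W: go left to D.
    At D: go left to U.
      At U: no left child.
      At U: go right to J.
        At J: no left child.
        At J: go right to F.
          F is a leaf — visit F.
        Visit J.
      Visit U.
    At D: no right child.
    Visit D.
  At W: no right child.
  Visit W.
At B: go right to K.
  At K: go left to R.
    At R: go left to S.
      S is a leaf — visit S.
    At R: no right child.
    Visit R.
  At K: go right to A.
    At A: go left to Y.
      At Y: go left to P.
        P is a leaf — visit P.
      At Y: go right to C.
        C is a leaf — visit C.
      Visit Y.
    At A: go right to V.
      V is a leaf — visit V.
    Visit A.
  Visit K.
Visit B.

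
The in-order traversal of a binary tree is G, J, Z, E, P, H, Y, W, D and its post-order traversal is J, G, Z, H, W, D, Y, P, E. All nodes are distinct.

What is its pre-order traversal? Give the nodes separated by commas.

The last element of post-order is the root; it splits in-order into left and right subtrees.
Root E: left subtree has 3 nodes {G, J, Z}, right has 5 {P, H, Y, W, D}.
  Root Z: left subtree has 2 nodes {G, J}, right has 0 { }.
    Root G: left subtree has 0 nodes { }, right has 1 {J}.
  Root P: left subtree has 0 nodes { }, right has 4 {H, Y, W, D}.
    Root Y: left subtree has 1 node {H}, right has 2 {W, D}.
      Root D: left subtree has 1 node {W}, right has 0 { }.

E, Z, G, J, P, Y, H, D, W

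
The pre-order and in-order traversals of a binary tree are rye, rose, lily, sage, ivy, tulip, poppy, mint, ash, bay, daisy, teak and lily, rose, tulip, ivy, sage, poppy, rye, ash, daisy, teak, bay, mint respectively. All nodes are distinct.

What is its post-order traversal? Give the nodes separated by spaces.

The first element of pre-order is the root; it splits in-order into left and right subtrees.
Root rye: left subtree has 6 nodes {lily, rose, tulip, ivy, sage, poppy}, right has 5 {ash, daisy, teak, bay, mint}.
  Root rose: left subtree has 1 node {lily}, right has 4 {tulip, ivy, sage, poppy}.
    Root sage: left subtree has 2 nodes {tulip, ivy}, right has 1 {poppy}.
      Root ivy: left subtree has 1 node {tulip}, right has 0 { }.
  Root mint: left subtree has 4 nodes {ash, daisy, teak, bay}, right has 0 { }.
    Root ash: left subtree has 0 nodes { }, right has 3 {daisy, teak, bay}.
      Root bay: left subtree has 2 nodes {daisy, teak}, right has 0 { }.
        Root daisy: left subtree has 0 nodes { }, right has 1 {teak}.

lily tulip ivy poppy sage rose teak daisy bay ash mint rye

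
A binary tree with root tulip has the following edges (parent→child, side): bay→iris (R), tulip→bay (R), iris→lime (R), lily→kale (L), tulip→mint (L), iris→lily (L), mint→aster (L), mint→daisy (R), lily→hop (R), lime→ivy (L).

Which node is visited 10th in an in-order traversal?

ivy

In-order visits the left subtree, then the node, then the right subtree.
At tulip: go left to mint.
  At mint: go left to aster.
    aster is a leaf — visit aster.
  Visit mint.
  At mint: go right to daisy.
    daisy is a leaf — visit daisy.
Visit tulip.
At tulip: go right to bay.
  At bay: no left child.
  Visit bay.
  At bay: go right to iris.
    At iris: go left to lily.
      At lily: go left to kale.
        kale is a leaf — visit kale.
      Visit lily.
      At lily: go right to hop.
        hop is a leaf — visit hop.
    Visit iris.
    At iris: go right to lime.
      At lime: go left to ivy.
        ivy is a leaf — visit ivy.
      Visit lime.
      At lime: no right child.
Full in-order sequence: aster, mint, daisy, tulip, bay, kale, lily, hop, iris, ivy, lime.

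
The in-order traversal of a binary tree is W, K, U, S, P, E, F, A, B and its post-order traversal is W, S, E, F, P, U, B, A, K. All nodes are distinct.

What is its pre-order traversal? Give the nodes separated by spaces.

The last element of post-order is the root; it splits in-order into left and right subtrees.
Root K: left subtree has 1 node {W}, right has 7 {U, S, P, E, F, A, B}.
  Root A: left subtree has 5 nodes {U, S, P, E, F}, right has 1 {B}.
    Root U: left subtree has 0 nodes { }, right has 4 {S, P, E, F}.
      Root P: left subtree has 1 node {S}, right has 2 {E, F}.
        Root F: left subtree has 1 node {E}, right has 0 { }.

K W A U P S F E B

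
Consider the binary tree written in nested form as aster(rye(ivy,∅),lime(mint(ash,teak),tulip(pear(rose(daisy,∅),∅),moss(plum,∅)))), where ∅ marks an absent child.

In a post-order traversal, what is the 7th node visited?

Post-order visits the left subtree, then the right subtree, then the node.
At aster: go left to rye.
  At rye: go left to ivy.
    ivy is a leaf — visit ivy.
  At rye: no right child.
  Visit rye.
At aster: go right to lime.
  At lime: go left to mint.
    At mint: go left to ash.
      ash is a leaf — visit ash.
    At mint: go right to teak.
      teak is a leaf — visit teak.
    Visit mint.
  At lime: go right to tulip.
    At tulip: go left to pear.
      At pear: go left to rose.
        At rose: go left to daisy.
          daisy is a leaf — visit daisy.
        At rose: no right child.
        Visit rose.
      At pear: no right child.
      Visit pear.
    At tulip: go right to moss.
      At moss: go left to plum.
        plum is a leaf — visit plum.
      At moss: no right child.
      Visit moss.
    Visit tulip.
  Visit lime.
Visit aster.
Full post-order sequence: ivy, rye, ash, teak, mint, daisy, rose, pear, plum, moss, tulip, lime, aster.

rose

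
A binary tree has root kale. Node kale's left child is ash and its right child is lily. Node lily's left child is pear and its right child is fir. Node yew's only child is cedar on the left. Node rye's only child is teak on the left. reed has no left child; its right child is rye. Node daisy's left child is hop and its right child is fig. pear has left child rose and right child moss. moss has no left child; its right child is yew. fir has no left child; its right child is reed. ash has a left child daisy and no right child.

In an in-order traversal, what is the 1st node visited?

hop

In-order visits the left subtree, then the node, then the right subtree.
At kale: go left to ash.
  At ash: go left to daisy.
    At daisy: go left to hop.
      hop is a leaf — visit hop.
    Visit daisy.
    At daisy: go right to fig.
      fig is a leaf — visit fig.
  Visit ash.
  At ash: no right child.
Visit kale.
At kale: go right to lily.
  At lily: go left to pear.
    At pear: go left to rose.
      rose is a leaf — visit rose.
    Visit pear.
    At pear: go right to moss.
      At moss: no left child.
      Visit moss.
      At moss: go right to yew.
        At yew: go left to cedar.
          cedar is a leaf — visit cedar.
        Visit yew.
        At yew: no right child.
  Visit lily.
  At lily: go right to fir.
    At fir: no left child.
    Visit fir.
    At fir: go right to reed.
      At reed: no left child.
      Visit reed.
      At reed: go right to rye.
        At rye: go left to teak.
          teak is a leaf — visit teak.
        Visit rye.
        At rye: no right child.
Full in-order sequence: hop, daisy, fig, ash, kale, rose, pear, moss, cedar, yew, lily, fir, reed, teak, rye.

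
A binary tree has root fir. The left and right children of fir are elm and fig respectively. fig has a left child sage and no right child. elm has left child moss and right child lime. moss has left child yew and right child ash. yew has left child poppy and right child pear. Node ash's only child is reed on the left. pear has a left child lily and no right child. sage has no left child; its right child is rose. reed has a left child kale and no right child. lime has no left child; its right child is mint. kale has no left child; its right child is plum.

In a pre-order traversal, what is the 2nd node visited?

elm

Pre-order visits the node, then its left subtree, then its right subtree.
Visit fir.
At fir: go left to elm.
  Visit elm.
  At elm: go left to moss.
    Visit moss.
    At moss: go left to yew.
      Visit yew.
      At yew: go left to poppy.
        poppy is a leaf — visit poppy.
      At yew: go right to pear.
        Visit pear.
        At pear: go left to lily.
          lily is a leaf — visit lily.
        At pear: no right child.
    At moss: go right to ash.
      Visit ash.
      At ash: go left to reed.
        Visit reed.
        At reed: go left to kale.
          Visit kale.
          At kale: no left child.
          At kale: go right to plum.
            plum is a leaf — visit plum.
        At reed: no right child.
      At ash: no right child.
  At elm: go right to lime.
    Visit lime.
    At lime: no left child.
    At lime: go right to mint.
      mint is a leaf — visit mint.
At fir: go right to fig.
  Visit fig.
  At fig: go left to sage.
    Visit sage.
    At sage: no left child.
    At sage: go right to rose.
      rose is a leaf — visit rose.
  At fig: no right child.
Full pre-order sequence: fir, elm, moss, yew, poppy, pear, lily, ash, reed, kale, plum, lime, mint, fig, sage, rose.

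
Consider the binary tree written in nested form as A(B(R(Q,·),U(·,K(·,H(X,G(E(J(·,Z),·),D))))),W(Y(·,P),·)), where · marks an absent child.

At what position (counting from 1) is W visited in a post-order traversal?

15

Post-order visits the left subtree, then the right subtree, then the node.
At A: go left to B.
  At B: go left to R.
    At R: go left to Q.
      Q is a leaf — visit Q.
    At R: no right child.
    Visit R.
  At B: go right to U.
    At U: no left child.
    At U: go right to K.
      At K: no left child.
      At K: go right to H.
        At H: go left to X.
          X is a leaf — visit X.
        At H: go right to G.
          At G: go left to E.
            At E: go left to J.
              At J: no left child.
              At J: go right to Z.
                Z is a leaf — visit Z.
              Visit J.
            At E: no right child.
            Visit E.
          At G: go right to D.
            D is a leaf — visit D.
          Visit G.
        Visit H.
      Visit K.
    Visit U.
  Visit B.
At A: go right to W.
  At W: go left to Y.
    At Y: no left child.
    At Y: go right to P.
      P is a leaf — visit P.
    Visit Y.
  At W: no right child.
  Visit W.
Visit A.
Full post-order sequence: Q, R, X, Z, J, E, D, G, H, K, U, B, P, Y, W, A.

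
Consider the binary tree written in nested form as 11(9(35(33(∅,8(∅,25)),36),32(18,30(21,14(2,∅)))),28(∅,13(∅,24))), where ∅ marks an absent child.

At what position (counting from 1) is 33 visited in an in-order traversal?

In-order visits the left subtree, then the node, then the right subtree.
At 11: go left to 9.
  At 9: go left to 35.
    At 35: go left to 33.
      At 33: no left child.
      Visit 33.
      At 33: go right to 8.
        At 8: no left child.
        Visit 8.
        At 8: go right to 25.
          25 is a leaf — visit 25.
    Visit 35.
    At 35: go right to 36.
      36 is a leaf — visit 36.
  Visit 9.
  At 9: go right to 32.
    At 32: go left to 18.
      18 is a leaf — visit 18.
    Visit 32.
    At 32: go right to 30.
      At 30: go left to 21.
        21 is a leaf — visit 21.
      Visit 30.
      At 30: go right to 14.
        At 14: go left to 2.
          2 is a leaf — visit 2.
        Visit 14.
        At 14: no right child.
Visit 11.
At 11: go right to 28.
  At 28: no left child.
  Visit 28.
  At 28: go right to 13.
    At 13: no left child.
    Visit 13.
    At 13: go right to 24.
      24 is a leaf — visit 24.
Full in-order sequence: 33, 8, 25, 35, 36, 9, 18, 32, 21, 30, 2, 14, 11, 28, 13, 24.

1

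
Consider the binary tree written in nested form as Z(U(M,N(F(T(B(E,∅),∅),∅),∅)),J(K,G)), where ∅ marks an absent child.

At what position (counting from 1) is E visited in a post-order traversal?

Post-order visits the left subtree, then the right subtree, then the node.
At Z: go left to U.
  At U: go left to M.
    M is a leaf — visit M.
  At U: go right to N.
    At N: go left to F.
      At F: go left to T.
        At T: go left to B.
          At B: go left to E.
            E is a leaf — visit E.
          At B: no right child.
          Visit B.
        At T: no right child.
        Visit T.
      At F: no right child.
      Visit F.
    At N: no right child.
    Visit N.
  Visit U.
At Z: go right to J.
  At J: go left to K.
    K is a leaf — visit K.
  At J: go right to G.
    G is a leaf — visit G.
  Visit J.
Visit Z.
Full post-order sequence: M, E, B, T, F, N, U, K, G, J, Z.

2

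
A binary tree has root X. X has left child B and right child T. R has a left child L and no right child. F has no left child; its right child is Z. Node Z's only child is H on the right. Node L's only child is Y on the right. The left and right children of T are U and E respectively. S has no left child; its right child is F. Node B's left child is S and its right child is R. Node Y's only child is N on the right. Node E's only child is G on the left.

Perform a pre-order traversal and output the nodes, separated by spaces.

X B S F Z H R L Y N T U E G

Pre-order visits the node, then its left subtree, then its right subtree.
Visit X.
At X: go left to B.
  Visit B.
  At B: go left to S.
    Visit S.
    At S: no left child.
    At S: go right to F.
      Visit F.
      At F: no left child.
      At F: go right to Z.
        Visit Z.
        At Z: no left child.
        At Z: go right to H.
          H is a leaf — visit H.
  At B: go right to R.
    Visit R.
    At R: go left to L.
      Visit L.
      At L: no left child.
      At L: go right to Y.
        Visit Y.
        At Y: no left child.
        At Y: go right to N.
          N is a leaf — visit N.
    At R: no right child.
At X: go right to T.
  Visit T.
  At T: go left to U.
    U is a leaf — visit U.
  At T: go right to E.
    Visit E.
    At E: go left to G.
      G is a leaf — visit G.
    At E: no right child.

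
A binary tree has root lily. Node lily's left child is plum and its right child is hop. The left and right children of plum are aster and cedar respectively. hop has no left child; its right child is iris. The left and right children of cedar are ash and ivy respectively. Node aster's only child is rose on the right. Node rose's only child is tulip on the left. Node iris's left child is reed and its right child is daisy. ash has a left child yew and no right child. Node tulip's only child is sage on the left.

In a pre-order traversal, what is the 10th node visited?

ivy

Pre-order visits the node, then its left subtree, then its right subtree.
Visit lily.
At lily: go left to plum.
  Visit plum.
  At plum: go left to aster.
    Visit aster.
    At aster: no left child.
    At aster: go right to rose.
      Visit rose.
      At rose: go left to tulip.
        Visit tulip.
        At tulip: go left to sage.
          sage is a leaf — visit sage.
        At tulip: no right child.
      At rose: no right child.
  At plum: go right to cedar.
    Visit cedar.
    At cedar: go left to ash.
      Visit ash.
      At ash: go left to yew.
        yew is a leaf — visit yew.
      At ash: no right child.
    At cedar: go right to ivy.
      ivy is a leaf — visit ivy.
At lily: go right to hop.
  Visit hop.
  At hop: no left child.
  At hop: go right to iris.
    Visit iris.
    At iris: go left to reed.
      reed is a leaf — visit reed.
    At iris: go right to daisy.
      daisy is a leaf — visit daisy.
Full pre-order sequence: lily, plum, aster, rose, tulip, sage, cedar, ash, yew, ivy, hop, iris, reed, daisy.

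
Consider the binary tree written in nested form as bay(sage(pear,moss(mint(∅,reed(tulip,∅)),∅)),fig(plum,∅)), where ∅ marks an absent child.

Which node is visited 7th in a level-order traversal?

Level-order visits nodes level by level from the root, left to right within each level.
Level 0: bay
Level 1: sage, fig
Level 2: pear, moss, plum
Level 3: mint
Level 4: reed
Level 5: tulip
Full level-order sequence: bay, sage, fig, pear, moss, plum, mint, reed, tulip.

mint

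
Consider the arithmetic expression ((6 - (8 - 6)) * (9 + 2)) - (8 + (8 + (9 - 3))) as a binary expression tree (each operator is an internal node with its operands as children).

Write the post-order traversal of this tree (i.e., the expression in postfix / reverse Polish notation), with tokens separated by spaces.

Post-order on an expression tree gives postfix notation: for each operator, emit left operand, right operand, then the operator.

6 8 6 - - 9 2 + * 8 8 9 3 - + + -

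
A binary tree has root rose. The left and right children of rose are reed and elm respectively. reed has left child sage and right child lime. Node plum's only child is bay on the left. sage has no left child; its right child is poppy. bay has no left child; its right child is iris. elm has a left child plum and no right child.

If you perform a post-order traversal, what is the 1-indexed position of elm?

Post-order visits the left subtree, then the right subtree, then the node.
At rose: go left to reed.
  At reed: go left to sage.
    At sage: no left child.
    At sage: go right to poppy.
      poppy is a leaf — visit poppy.
    Visit sage.
  At reed: go right to lime.
    lime is a leaf — visit lime.
  Visit reed.
At rose: go right to elm.
  At elm: go left to plum.
    At plum: go left to bay.
      At bay: no left child.
      At bay: go right to iris.
        iris is a leaf — visit iris.
      Visit bay.
    At plum: no right child.
    Visit plum.
  At elm: no right child.
  Visit elm.
Visit rose.
Full post-order sequence: poppy, sage, lime, reed, iris, bay, plum, elm, rose.

8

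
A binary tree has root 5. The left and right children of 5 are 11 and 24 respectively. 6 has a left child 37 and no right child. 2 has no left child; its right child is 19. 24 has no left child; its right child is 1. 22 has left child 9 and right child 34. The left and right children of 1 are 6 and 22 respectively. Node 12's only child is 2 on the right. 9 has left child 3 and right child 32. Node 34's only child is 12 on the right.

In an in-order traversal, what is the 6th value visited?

In-order visits the left subtree, then the node, then the right subtree.
At 5: go left to 11.
  11 is a leaf — visit 11.
Visit 5.
At 5: go right to 24.
  At 24: no left child.
  Visit 24.
  At 24: go right to 1.
    At 1: go left to 6.
      At 6: go left to 37.
        37 is a leaf — visit 37.
      Visit 6.
      At 6: no right child.
    Visit 1.
    At 1: go right to 22.
      At 22: go left to 9.
        At 9: go left to 3.
          3 is a leaf — visit 3.
        Visit 9.
        At 9: go right to 32.
          32 is a leaf — visit 32.
      Visit 22.
      At 22: go right to 34.
        At 34: no left child.
        Visit 34.
        At 34: go right to 12.
          At 12: no left child.
          Visit 12.
          At 12: go right to 2.
            At 2: no left child.
            Visit 2.
            At 2: go right to 19.
              19 is a leaf — visit 19.
Full in-order sequence: 11, 5, 24, 37, 6, 1, 3, 9, 32, 22, 34, 12, 2, 19.

1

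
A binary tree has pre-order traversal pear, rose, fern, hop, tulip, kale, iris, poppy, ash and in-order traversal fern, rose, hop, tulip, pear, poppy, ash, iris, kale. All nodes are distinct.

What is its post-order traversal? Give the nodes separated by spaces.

fern tulip hop rose ash poppy iris kale pear

The first element of pre-order is the root; it splits in-order into left and right subtrees.
Root pear: left subtree has 4 nodes {fern, rose, hop, tulip}, right has 4 {poppy, ash, iris, kale}.
  Root rose: left subtree has 1 node {fern}, right has 2 {hop, tulip}.
    Root hop: left subtree has 0 nodes { }, right has 1 {tulip}.
  Root kale: left subtree has 3 nodes {poppy, ash, iris}, right has 0 { }.
    Root iris: left subtree has 2 nodes {poppy, ash}, right has 0 { }.
      Root poppy: left subtree has 0 nodes { }, right has 1 {ash}.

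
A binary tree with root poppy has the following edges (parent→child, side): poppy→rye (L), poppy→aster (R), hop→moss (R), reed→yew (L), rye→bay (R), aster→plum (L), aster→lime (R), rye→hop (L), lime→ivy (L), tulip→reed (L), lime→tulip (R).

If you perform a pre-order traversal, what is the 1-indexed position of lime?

8

Pre-order visits the node, then its left subtree, then its right subtree.
Visit poppy.
At poppy: go left to rye.
  Visit rye.
  At rye: go left to hop.
    Visit hop.
    At hop: no left child.
    At hop: go right to moss.
      moss is a leaf — visit moss.
  At rye: go right to bay.
    bay is a leaf — visit bay.
At poppy: go right to aster.
  Visit aster.
  At aster: go left to plum.
    plum is a leaf — visit plum.
  At aster: go right to lime.
    Visit lime.
    At lime: go left to ivy.
      ivy is a leaf — visit ivy.
    At lime: go right to tulip.
      Visit tulip.
      At tulip: go left to reed.
        Visit reed.
        At reed: go left to yew.
          yew is a leaf — visit yew.
        At reed: no right child.
      At tulip: no right child.
Full pre-order sequence: poppy, rye, hop, moss, bay, aster, plum, lime, ivy, tulip, reed, yew.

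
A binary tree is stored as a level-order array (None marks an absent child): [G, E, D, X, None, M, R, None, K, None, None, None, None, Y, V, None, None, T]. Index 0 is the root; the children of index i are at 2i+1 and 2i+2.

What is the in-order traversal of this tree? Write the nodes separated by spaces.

In-order visits the left subtree, then the node, then the right subtree.
At G: go left to E.
  At E: go left to X.
    At X: no left child.
    Visit X.
    At X: go right to K.
      At K: go left to T.
        T is a leaf — visit T.
      Visit K.
      At K: no right child.
  Visit E.
  At E: no right child.
Visit G.
At G: go right to D.
  At D: go left to M.
    M is a leaf — visit M.
  Visit D.
  At D: go right to R.
    At R: go left to Y.
      Y is a leaf — visit Y.
    Visit R.
    At R: go right to V.
      V is a leaf — visit V.

X T K E G M D Y R V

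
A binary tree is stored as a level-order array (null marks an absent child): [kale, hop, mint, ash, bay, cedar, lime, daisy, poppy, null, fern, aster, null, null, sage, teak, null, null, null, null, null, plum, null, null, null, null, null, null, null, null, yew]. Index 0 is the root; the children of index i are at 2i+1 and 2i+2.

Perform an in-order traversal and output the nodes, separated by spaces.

teak daisy ash poppy hop bay plum fern kale aster cedar mint lime sage yew

In-order visits the left subtree, then the node, then the right subtree.
At kale: go left to hop.
  At hop: go left to ash.
    At ash: go left to daisy.
      At daisy: go left to teak.
        teak is a leaf — visit teak.
      Visit daisy.
      At daisy: no right child.
    Visit ash.
    At ash: go right to poppy.
      poppy is a leaf — visit poppy.
  Visit hop.
  At hop: go right to bay.
    At bay: no left child.
    Visit bay.
    At bay: go right to fern.
      At fern: go left to plum.
        plum is a leaf — visit plum.
      Visit fern.
      At fern: no right child.
Visit kale.
At kale: go right to mint.
  At mint: go left to cedar.
    At cedar: go left to aster.
      aster is a leaf — visit aster.
    Visit cedar.
    At cedar: no right child.
  Visit mint.
  At mint: go right to lime.
    At lime: no left child.
    Visit lime.
    At lime: go right to sage.
      At sage: no left child.
      Visit sage.
      At sage: go right to yew.
        yew is a leaf — visit yew.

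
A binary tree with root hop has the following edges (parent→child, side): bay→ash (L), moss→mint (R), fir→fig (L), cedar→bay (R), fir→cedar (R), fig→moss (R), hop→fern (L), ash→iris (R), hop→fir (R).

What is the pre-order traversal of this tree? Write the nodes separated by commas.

hop, fern, fir, fig, moss, mint, cedar, bay, ash, iris

Pre-order visits the node, then its left subtree, then its right subtree.
Visit hop.
At hop: go left to fern.
  fern is a leaf — visit fern.
At hop: go right to fir.
  Visit fir.
  At fir: go left to fig.
    Visit fig.
    At fig: no left child.
    At fig: go right to moss.
      Visit moss.
      At moss: no left child.
      At moss: go right to mint.
        mint is a leaf — visit mint.
  At fir: go right to cedar.
    Visit cedar.
    At cedar: no left child.
    At cedar: go right to bay.
      Visit bay.
      At bay: go left to ash.
        Visit ash.
        At ash: no left child.
        At ash: go right to iris.
          iris is a leaf — visit iris.
      At bay: no right child.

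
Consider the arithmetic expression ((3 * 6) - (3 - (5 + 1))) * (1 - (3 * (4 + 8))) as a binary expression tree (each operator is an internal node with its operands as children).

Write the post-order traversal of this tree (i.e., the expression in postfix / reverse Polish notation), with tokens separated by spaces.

3 6 * 3 5 1 + - - 1 3 4 8 + * - *

Post-order on an expression tree gives postfix notation: for each operator, emit left operand, right operand, then the operator.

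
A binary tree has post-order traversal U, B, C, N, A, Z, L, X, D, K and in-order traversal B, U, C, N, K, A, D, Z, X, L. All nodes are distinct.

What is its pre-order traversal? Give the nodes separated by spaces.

The last element of post-order is the root; it splits in-order into left and right subtrees.
Root K: left subtree has 4 nodes {B, U, C, N}, right has 5 {A, D, Z, X, L}.
  Root N: left subtree has 3 nodes {B, U, C}, right has 0 { }.
    Root C: left subtree has 2 nodes {B, U}, right has 0 { }.
      Root B: left subtree has 0 nodes { }, right has 1 {U}.
  Root D: left subtree has 1 node {A}, right has 3 {Z, X, L}.
    Root X: left subtree has 1 node {Z}, right has 1 {L}.

K N C B U D A X Z L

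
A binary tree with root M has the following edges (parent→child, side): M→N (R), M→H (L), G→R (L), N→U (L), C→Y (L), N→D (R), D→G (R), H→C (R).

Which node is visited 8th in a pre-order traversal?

G

Pre-order visits the node, then its left subtree, then its right subtree.
Visit M.
At M: go left to H.
  Visit H.
  At H: no left child.
  At H: go right to C.
    Visit C.
    At C: go left to Y.
      Y is a leaf — visit Y.
    At C: no right child.
At M: go right to N.
  Visit N.
  At N: go left to U.
    U is a leaf — visit U.
  At N: go right to D.
    Visit D.
    At D: no left child.
    At D: go right to G.
      Visit G.
      At G: go left to R.
        R is a leaf — visit R.
      At G: no right child.
Full pre-order sequence: M, H, C, Y, N, U, D, G, R.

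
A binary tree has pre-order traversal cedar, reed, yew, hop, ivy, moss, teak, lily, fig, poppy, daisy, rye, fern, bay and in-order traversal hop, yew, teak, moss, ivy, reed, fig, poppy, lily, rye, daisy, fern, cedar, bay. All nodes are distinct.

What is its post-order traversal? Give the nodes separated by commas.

The first element of pre-order is the root; it splits in-order into left and right subtrees.
Root cedar: left subtree has 12 nodes {hop, yew, teak, moss, ivy, reed, fig, poppy, lily, rye, daisy, fern}, right has 1 {bay}.
  Root reed: left subtree has 5 nodes {hop, yew, teak, moss, ivy}, right has 6 {fig, poppy, lily, rye, daisy, fern}.
    Root yew: left subtree has 1 node {hop}, right has 3 {teak, moss, ivy}.
      Root ivy: left subtree has 2 nodes {teak, moss}, right has 0 { }.
        Root moss: left subtree has 1 node {teak}, right has 0 { }.
    Root lily: left subtree has 2 nodes {fig, poppy}, right has 3 {rye, daisy, fern}.
      Root fig: left subtree has 0 nodes { }, right has 1 {poppy}.
      Root daisy: left subtree has 1 node {rye}, right has 1 {fern}.

hop, teak, moss, ivy, yew, poppy, fig, rye, fern, daisy, lily, reed, bay, cedar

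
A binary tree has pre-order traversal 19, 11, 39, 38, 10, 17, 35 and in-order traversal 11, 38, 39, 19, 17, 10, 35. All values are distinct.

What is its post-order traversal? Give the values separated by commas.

38, 39, 11, 17, 35, 10, 19

The first element of pre-order is the root; it splits in-order into left and right subtrees.
Root 19: left subtree has 3 nodes {11, 38, 39}, right has 3 {17, 10, 35}.
  Root 11: left subtree has 0 nodes { }, right has 2 {38, 39}.
    Root 39: left subtree has 1 node {38}, right has 0 { }.
  Root 10: left subtree has 1 node {17}, right has 1 {35}.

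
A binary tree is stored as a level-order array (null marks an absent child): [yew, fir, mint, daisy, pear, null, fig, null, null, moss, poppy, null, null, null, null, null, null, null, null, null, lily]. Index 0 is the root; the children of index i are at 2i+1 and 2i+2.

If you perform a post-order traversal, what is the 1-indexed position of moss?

3

Post-order visits the left subtree, then the right subtree, then the node.
At yew: go left to fir.
  At fir: go left to daisy.
    daisy is a leaf — visit daisy.
  At fir: go right to pear.
    At pear: go left to moss.
      At moss: no left child.
      At moss: go right to lily.
        lily is a leaf — visit lily.
      Visit moss.
    At pear: go right to poppy.
      poppy is a leaf — visit poppy.
    Visit pear.
  Visit fir.
At yew: go right to mint.
  At mint: no left child.
  At mint: go right to fig.
    fig is a leaf — visit fig.
  Visit mint.
Visit yew.
Full post-order sequence: daisy, lily, moss, poppy, pear, fir, fig, mint, yew.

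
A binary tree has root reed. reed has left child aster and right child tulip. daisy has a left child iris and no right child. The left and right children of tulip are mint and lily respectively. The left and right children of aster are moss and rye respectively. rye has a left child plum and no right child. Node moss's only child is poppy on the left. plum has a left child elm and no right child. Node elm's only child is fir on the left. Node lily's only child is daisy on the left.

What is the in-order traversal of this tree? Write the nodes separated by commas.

In-order visits the left subtree, then the node, then the right subtree.
At reed: go left to aster.
  At aster: go left to moss.
    At moss: go left to poppy.
      poppy is a leaf — visit poppy.
    Visit moss.
    At moss: no right child.
  Visit aster.
  At aster: go right to rye.
    At rye: go left to plum.
      At plum: go left to elm.
        At elm: go left to fir.
          fir is a leaf — visit fir.
        Visit elm.
        At elm: no right child.
      Visit plum.
      At plum: no right child.
    Visit rye.
    At rye: no right child.
Visit reed.
At reed: go right to tulip.
  At tulip: go left to mint.
    mint is a leaf — visit mint.
  Visit tulip.
  At tulip: go right to lily.
    At lily: go left to daisy.
      At daisy: go left to iris.
        iris is a leaf — visit iris.
      Visit daisy.
      At daisy: no right child.
    Visit lily.
    At lily: no right child.

poppy, moss, aster, fir, elm, plum, rye, reed, mint, tulip, iris, daisy, lily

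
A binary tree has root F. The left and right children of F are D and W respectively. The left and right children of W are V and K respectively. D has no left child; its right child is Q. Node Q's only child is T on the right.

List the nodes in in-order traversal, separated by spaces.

D Q T F V W K

In-order visits the left subtree, then the node, then the right subtree.
At F: go left to D.
  At D: no left child.
  Visit D.
  At D: go right to Q.
    At Q: no left child.
    Visit Q.
    At Q: go right to T.
      T is a leaf — visit T.
Visit F.
At F: go right to W.
  At W: go left to V.
    V is a leaf — visit V.
  Visit W.
  At W: go right to K.
    K is a leaf — visit K.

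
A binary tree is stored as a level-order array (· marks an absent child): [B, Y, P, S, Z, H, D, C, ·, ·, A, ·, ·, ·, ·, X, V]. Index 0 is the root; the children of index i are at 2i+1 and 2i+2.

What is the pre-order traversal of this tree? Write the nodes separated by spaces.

B Y S C X V Z A P H D

Pre-order visits the node, then its left subtree, then its right subtree.
Visit B.
At B: go left to Y.
  Visit Y.
  At Y: go left to S.
    Visit S.
    At S: go left to C.
      Visit C.
      At C: go left to X.
        X is a leaf — visit X.
      At C: go right to V.
        V is a leaf — visit V.
    At S: no right child.
  At Y: go right to Z.
    Visit Z.
    At Z: no left child.
    At Z: go right to A.
      A is a leaf — visit A.
At B: go right to P.
  Visit P.
  At P: go left to H.
    H is a leaf — visit H.
  At P: go right to D.
    D is a leaf — visit D.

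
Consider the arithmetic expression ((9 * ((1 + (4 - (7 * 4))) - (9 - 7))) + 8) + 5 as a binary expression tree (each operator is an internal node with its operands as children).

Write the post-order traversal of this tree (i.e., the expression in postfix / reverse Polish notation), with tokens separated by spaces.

9 1 4 7 4 * - + 9 7 - - * 8 + 5 +

Post-order on an expression tree gives postfix notation: for each operator, emit left operand, right operand, then the operator.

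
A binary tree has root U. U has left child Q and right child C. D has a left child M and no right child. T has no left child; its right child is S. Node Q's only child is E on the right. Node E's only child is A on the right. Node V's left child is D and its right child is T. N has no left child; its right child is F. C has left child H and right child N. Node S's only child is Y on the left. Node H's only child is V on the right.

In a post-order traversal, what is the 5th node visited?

Post-order visits the left subtree, then the right subtree, then the node.
At U: go left to Q.
  At Q: no left child.
  At Q: go right to E.
    At E: no left child.
    At E: go right to A.
      A is a leaf — visit A.
    Visit E.
  Visit Q.
At U: go right to C.
  At C: go left to H.
    At H: no left child.
    At H: go right to V.
      At V: go left to D.
        At D: go left to M.
          M is a leaf — visit M.
        At D: no right child.
        Visit D.
      At V: go right to T.
        At T: no left child.
        At T: go right to S.
          At S: go left to Y.
            Y is a leaf — visit Y.
          At S: no right child.
          Visit S.
        Visit T.
      Visit V.
    Visit H.
  At C: go right to N.
    At N: no left child.
    At N: go right to F.
      F is a leaf — visit F.
    Visit N.
  Visit C.
Visit U.
Full post-order sequence: A, E, Q, M, D, Y, S, T, V, H, F, N, C, U.

D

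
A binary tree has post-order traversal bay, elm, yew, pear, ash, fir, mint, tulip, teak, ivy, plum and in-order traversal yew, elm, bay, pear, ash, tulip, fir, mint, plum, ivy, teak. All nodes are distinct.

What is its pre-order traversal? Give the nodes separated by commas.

The last element of post-order is the root; it splits in-order into left and right subtrees.
Root plum: left subtree has 8 nodes {yew, elm, bay, pear, ash, tulip, fir, mint}, right has 2 {ivy, teak}.
  Root tulip: left subtree has 5 nodes {yew, elm, bay, pear, ash}, right has 2 {fir, mint}.
    Root ash: left subtree has 4 nodes {yew, elm, bay, pear}, right has 0 { }.
      Root pear: left subtree has 3 nodes {yew, elm, bay}, right has 0 { }.
        Root yew: left subtree has 0 nodes { }, right has 2 {elm, bay}.
          Root elm: left subtree has 0 nodes { }, right has 1 {bay}.
    Root mint: left subtree has 1 node {fir}, right has 0 { }.
  Root ivy: left subtree has 0 nodes { }, right has 1 {teak}.

plum, tulip, ash, pear, yew, elm, bay, mint, fir, ivy, teak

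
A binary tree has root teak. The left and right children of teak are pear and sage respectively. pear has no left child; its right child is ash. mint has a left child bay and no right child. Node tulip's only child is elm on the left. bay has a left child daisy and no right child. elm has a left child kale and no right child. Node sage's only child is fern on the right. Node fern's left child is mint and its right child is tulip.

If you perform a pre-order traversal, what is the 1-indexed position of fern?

5

Pre-order visits the node, then its left subtree, then its right subtree.
Visit teak.
At teak: go left to pear.
  Visit pear.
  At pear: no left child.
  At pear: go right to ash.
    ash is a leaf — visit ash.
At teak: go right to sage.
  Visit sage.
  At sage: no left child.
  At sage: go right to fern.
    Visit fern.
    At fern: go left to mint.
      Visit mint.
      At mint: go left to bay.
        Visit bay.
        At bay: go left to daisy.
          daisy is a leaf — visit daisy.
        At bay: no right child.
      At mint: no right child.
    At fern: go right to tulip.
      Visit tulip.
      At tulip: go left to elm.
        Visit elm.
        At elm: go left to kale.
          kale is a leaf — visit kale.
        At elm: no right child.
      At tulip: no right child.
Full pre-order sequence: teak, pear, ash, sage, fern, mint, bay, daisy, tulip, elm, kale.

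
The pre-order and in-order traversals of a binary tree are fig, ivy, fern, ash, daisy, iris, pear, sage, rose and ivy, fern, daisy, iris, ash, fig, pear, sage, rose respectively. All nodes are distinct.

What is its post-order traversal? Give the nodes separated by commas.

iris, daisy, ash, fern, ivy, rose, sage, pear, fig

The first element of pre-order is the root; it splits in-order into left and right subtrees.
Root fig: left subtree has 5 nodes {ivy, fern, daisy, iris, ash}, right has 3 {pear, sage, rose}.
  Root ivy: left subtree has 0 nodes { }, right has 4 {fern, daisy, iris, ash}.
    Root fern: left subtree has 0 nodes { }, right has 3 {daisy, iris, ash}.
      Root ash: left subtree has 2 nodes {daisy, iris}, right has 0 { }.
        Root daisy: left subtree has 0 nodes { }, right has 1 {iris}.
  Root pear: left subtree has 0 nodes { }, right has 2 {sage, rose}.
    Root sage: left subtree has 0 nodes { }, right has 1 {rose}.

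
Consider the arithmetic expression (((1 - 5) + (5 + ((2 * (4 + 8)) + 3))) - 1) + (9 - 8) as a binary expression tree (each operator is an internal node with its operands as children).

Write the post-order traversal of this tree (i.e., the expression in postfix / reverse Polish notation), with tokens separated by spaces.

1 5 - 5 2 4 8 + * 3 + + + 1 - 9 8 - +

Post-order on an expression tree gives postfix notation: for each operator, emit left operand, right operand, then the operator.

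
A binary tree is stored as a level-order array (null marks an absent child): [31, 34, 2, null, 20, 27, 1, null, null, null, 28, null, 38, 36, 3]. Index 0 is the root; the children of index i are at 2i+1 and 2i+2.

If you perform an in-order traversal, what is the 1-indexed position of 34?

In-order visits the left subtree, then the node, then the right subtree.
At 31: go left to 34.
  At 34: no left child.
  Visit 34.
  At 34: go right to 20.
    At 20: no left child.
    Visit 20.
    At 20: go right to 28.
      28 is a leaf — visit 28.
Visit 31.
At 31: go right to 2.
  At 2: go left to 27.
    At 27: no left child.
    Visit 27.
    At 27: go right to 38.
      38 is a leaf — visit 38.
  Visit 2.
  At 2: go right to 1.
    At 1: go left to 36.
      36 is a leaf — visit 36.
    Visit 1.
    At 1: go right to 3.
      3 is a leaf — visit 3.
Full in-order sequence: 34, 20, 28, 31, 27, 38, 2, 36, 1, 3.

1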